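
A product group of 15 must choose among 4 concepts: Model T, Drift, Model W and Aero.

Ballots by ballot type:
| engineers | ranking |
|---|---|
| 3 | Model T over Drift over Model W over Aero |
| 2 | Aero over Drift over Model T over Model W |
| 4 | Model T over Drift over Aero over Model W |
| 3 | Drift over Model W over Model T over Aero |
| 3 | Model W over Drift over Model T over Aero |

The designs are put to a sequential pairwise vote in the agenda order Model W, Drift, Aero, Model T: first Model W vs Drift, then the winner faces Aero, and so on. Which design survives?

Drift

Round 1: Model W vs Drift — 3–12, Drift advances.
Round 2: Drift vs Aero — 13–2, Drift advances.
Round 3: Drift vs Model T — 8–7, Drift advances.
The agenda winner is Drift.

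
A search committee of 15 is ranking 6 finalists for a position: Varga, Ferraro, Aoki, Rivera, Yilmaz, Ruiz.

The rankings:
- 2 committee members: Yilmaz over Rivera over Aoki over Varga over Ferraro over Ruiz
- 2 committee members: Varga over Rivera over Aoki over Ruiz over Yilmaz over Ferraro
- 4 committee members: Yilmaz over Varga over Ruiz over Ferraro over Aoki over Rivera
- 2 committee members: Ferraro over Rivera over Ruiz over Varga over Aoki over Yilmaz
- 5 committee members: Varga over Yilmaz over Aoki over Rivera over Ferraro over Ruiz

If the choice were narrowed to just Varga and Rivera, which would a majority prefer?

Ballots ranking Varga above Rivera: 2 + 4 + 5 = 11.
Ballots ranking Rivera above Varga: 15 − 11 = 4.
Varga wins the head-to-head 11–4.

Varga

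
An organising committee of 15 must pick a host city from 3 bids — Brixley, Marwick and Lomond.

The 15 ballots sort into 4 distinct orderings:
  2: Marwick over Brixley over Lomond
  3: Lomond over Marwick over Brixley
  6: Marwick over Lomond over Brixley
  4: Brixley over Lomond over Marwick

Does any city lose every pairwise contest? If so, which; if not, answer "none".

Brixley

Head-to-head results (15 organisers):
Brixley vs Marwick: Brixley is ranked higher on 4 ballots, Marwick on 11. Marwick wins 11–4.
Brixley vs Lomond: Lomond wins 9–6.
Marwick vs Lomond: 8 to 7, Marwick.
Only Brixley has no wins; Brixley is the Condorcet loser.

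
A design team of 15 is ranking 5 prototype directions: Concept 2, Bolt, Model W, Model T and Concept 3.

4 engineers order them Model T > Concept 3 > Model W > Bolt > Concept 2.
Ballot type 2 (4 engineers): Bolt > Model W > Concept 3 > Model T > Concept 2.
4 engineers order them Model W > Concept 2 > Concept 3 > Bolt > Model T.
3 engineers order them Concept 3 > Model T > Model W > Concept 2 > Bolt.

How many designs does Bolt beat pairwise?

Bolt against each rival (15 engineers):
Bolt–Concept 2: Bolt 8–7.
Bolt vs Model W: Model W wins 11–4.
Bolt–Model T: Bolt 8–7.
Bolt vs Concept 3: 4 for Bolt, 11 for Concept 3 — Concept 3 by 11–4.
Bolt beats Concept 2, Model T; loses to Model W, Concept 3 — 2 pairwise wins.

2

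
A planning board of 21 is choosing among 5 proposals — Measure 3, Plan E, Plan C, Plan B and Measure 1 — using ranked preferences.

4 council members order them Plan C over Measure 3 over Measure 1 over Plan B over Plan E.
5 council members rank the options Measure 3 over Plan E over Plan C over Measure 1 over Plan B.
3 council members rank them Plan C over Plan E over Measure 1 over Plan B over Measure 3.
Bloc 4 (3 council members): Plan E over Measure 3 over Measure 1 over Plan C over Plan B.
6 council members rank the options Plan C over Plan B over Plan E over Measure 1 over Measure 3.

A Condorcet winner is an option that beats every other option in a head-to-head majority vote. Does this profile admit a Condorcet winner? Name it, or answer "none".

Plan C

Pairwise majorities:
Measure 3 vs Plan E: Plan E, 12–9.
Measure 3 vs Plan C: Measure 3 preferred on 5+3 = 8 ballots; Plan C wins 13–8.
Measure 3 vs Plan B: Measure 3 wins 12–9.
Measure 3–Measure 1: Measure 3 12–9.
Plan E vs Plan C: Plan C, 13–8.
Plan E vs Plan B: 11 to 10, Plan E.
Plan E vs Measure 1: Plan E is ranked higher on 5+3+3+6 = 17 ballots, Measure 1 on 4. Plan E wins 17–4.
Plan C–Plan B: Plan C 21–0.
Plan C vs Measure 1: 18 to 3, Plan C.
Plan B vs Measure 1: Plan B is ranked higher on 6 ballots, Measure 1 on 15. Measure 1 wins 15–6.
Plan C wins every pairwise contest, so Plan C is the Condorcet winner.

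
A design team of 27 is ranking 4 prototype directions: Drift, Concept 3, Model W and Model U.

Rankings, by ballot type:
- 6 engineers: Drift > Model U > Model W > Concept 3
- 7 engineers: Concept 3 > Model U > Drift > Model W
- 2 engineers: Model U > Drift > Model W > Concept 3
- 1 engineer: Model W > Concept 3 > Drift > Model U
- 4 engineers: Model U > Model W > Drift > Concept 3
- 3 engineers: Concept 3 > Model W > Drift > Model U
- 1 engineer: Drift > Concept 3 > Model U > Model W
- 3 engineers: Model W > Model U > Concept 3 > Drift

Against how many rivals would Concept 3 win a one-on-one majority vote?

1

Concept 3 against each rival (27 engineers):
Concept 3 vs Drift: 14 to 13, Concept 3.
Concept 3–Model W: Model W 16–11.
Concept 3 vs Model U: Concept 3 is ranked higher on 7+1+3+1 = 12 ballots, Model U on 15. Model U wins 15–12.
Concept 3 beats Drift; loses to Model W, Model U — 1 pairwise win.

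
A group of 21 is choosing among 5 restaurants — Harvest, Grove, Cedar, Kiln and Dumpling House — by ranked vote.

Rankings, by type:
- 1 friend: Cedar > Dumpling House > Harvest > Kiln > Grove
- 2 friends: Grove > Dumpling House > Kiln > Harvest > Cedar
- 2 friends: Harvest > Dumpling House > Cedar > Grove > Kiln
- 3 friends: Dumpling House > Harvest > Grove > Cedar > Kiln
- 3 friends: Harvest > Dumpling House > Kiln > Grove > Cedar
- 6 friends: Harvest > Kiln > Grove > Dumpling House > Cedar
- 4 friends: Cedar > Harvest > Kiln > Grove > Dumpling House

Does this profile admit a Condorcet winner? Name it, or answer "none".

Harvest

Pairwise majorities:
Harvest vs Grove: Harvest wins 19–2.
Harvest–Cedar: Harvest 16–5.
Harvest vs Kiln: Harvest preferred on 1+2+3+3+6+4 = 19 ballots; Harvest wins 19–2.
Harvest–Dumpling House: Harvest 15–6.
Grove vs Cedar: Grove preferred on 2+3+3+6 = 14 ballots; Grove wins 14–7.
Grove–Kiln: Kiln 14–7.
Grove vs Dumpling House: Grove wins 12–9.
Cedar vs Kiln: Kiln wins 11–10.
Cedar vs Dumpling House: Cedar preferred on 1+4 = 5 ballots; Dumpling House wins 16–5.
Kiln vs Dumpling House: Kiln is ranked higher on 6+4 = 10 ballots, Dumpling House on 11. Dumpling House wins 11–10.
Only Harvest has no losses; Harvest is the Condorcet winner.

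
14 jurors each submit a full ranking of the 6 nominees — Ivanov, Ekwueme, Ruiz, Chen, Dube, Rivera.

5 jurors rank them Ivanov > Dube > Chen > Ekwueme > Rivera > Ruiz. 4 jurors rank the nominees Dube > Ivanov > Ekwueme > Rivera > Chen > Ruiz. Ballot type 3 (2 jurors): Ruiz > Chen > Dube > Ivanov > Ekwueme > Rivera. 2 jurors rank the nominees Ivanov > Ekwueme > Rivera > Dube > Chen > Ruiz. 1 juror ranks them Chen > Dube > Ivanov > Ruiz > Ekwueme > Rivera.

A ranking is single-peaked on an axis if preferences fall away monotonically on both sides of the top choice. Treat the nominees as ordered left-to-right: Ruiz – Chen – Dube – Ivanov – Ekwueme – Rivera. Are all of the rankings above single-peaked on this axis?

yes

Axis positions: Ruiz=1, Chen=2, Dube=3, Ivanov=4, Ekwueme=5, Rivera=6.
Ballot type 1 (peak Ivanov at position 4): ranking walks positions 4-3-2-5-6-1, expanding outward from the peak — single-peaked.
Ballot type 2 (peak Dube at position 3): ranking walks positions 3-4-5-6-2-1, expanding outward from the peak — single-peaked.
Ballot type 3 (peak Ruiz at position 1): ranking walks positions 1-2-3-4-5-6, expanding outward from the peak — single-peaked.
Ballot type 4 (peak Ivanov at position 4): ranking walks positions 4-5-6-3-2-1, expanding outward from the peak — single-peaked.
Ballot type 5 (peak Chen at position 2): ranking walks positions 2-3-4-1-5-6, expanding outward from the peak — single-peaked.
Every ranking is single-peaked on this axis.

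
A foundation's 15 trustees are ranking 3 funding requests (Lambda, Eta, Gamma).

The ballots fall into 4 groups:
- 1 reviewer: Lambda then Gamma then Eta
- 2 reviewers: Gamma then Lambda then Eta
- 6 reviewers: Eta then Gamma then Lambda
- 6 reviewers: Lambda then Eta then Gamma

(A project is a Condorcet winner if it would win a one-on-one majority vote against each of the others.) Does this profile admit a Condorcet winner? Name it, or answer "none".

Check each pair by majority over 15 ballots:
Lambda vs Eta: Lambda preferred on 1+2+6 = 9 ballots; Lambda wins 9–6.
Lambda vs Gamma: 1+6 = 7 for Lambda, 8 for Gamma — Gamma by 8–7.
Eta vs Gamma: Eta is ranked higher on 6+6 = 12 ballots, Gamma on 3. Eta wins 12–3.
Every project loses at least once (Lambda loses to Gamma; Eta loses to Lambda; Gamma loses to Eta). The majority relation contains the cycle Lambda beats Eta beats Gamma beats Lambda, so there is no Condorcet winner.

none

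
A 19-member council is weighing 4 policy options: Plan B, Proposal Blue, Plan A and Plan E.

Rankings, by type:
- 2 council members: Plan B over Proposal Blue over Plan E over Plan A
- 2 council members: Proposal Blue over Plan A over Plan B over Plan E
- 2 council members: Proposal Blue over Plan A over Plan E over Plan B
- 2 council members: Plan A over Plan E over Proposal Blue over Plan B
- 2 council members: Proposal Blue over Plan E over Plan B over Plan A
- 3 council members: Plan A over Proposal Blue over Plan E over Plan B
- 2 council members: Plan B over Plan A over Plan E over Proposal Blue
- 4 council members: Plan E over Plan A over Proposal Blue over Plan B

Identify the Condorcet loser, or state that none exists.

Plan B

Pairwise majorities:
Plan B vs Proposal Blue: Plan B preferred on 2+2 = 4 ballots; Proposal Blue wins 15–4.
Plan B vs Plan A: Plan B preferred on 2+2+2 = 6 ballots; Plan A wins 13–6.
Plan B–Plan E: Plan E 13–6.
Proposal Blue vs Plan A: 8 to 11, Plan A.
Proposal Blue vs Plan E: Proposal Blue is ranked higher on 2+2+2+2+3 = 11 ballots, Plan E on 8. Proposal Blue wins 11–8.
Plan A vs Plan E: 2+2+2+3+2 = 11 for Plan A, 8 for Plan E — Plan A by 11–8.
Plan B loses to every other option — it is the Condorcet loser.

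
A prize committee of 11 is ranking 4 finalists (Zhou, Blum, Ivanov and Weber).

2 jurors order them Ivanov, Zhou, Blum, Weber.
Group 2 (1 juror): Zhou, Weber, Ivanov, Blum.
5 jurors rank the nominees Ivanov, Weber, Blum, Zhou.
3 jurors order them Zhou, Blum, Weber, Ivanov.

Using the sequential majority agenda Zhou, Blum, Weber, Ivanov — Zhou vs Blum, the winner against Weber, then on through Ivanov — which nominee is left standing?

Round 1: Zhou vs Blum — 6–5, Zhou advances.
Round 2: Zhou vs Weber — 6–5, Zhou advances.
Round 3: Zhou vs Ivanov — 4–7, Ivanov advances.
Ivanov survives the agenda.

Ivanov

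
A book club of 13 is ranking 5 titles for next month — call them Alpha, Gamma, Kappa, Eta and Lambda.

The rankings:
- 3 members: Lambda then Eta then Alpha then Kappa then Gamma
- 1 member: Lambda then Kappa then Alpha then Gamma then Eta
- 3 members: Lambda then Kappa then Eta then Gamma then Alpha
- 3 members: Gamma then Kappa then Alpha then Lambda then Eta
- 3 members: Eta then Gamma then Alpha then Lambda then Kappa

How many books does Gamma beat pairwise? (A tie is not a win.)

1

Gamma against each rival (13 members):
Gamma vs Alpha: Gamma preferred on 3+3+3 = 9 ballots; Gamma wins 9–4.
Gamma–Kappa: Kappa 7–6.
Gamma vs Eta: Eta, 9–4.
Gamma vs Lambda: Lambda wins 7–6.
Gamma beats Alpha; loses to Kappa, Eta, Lambda — 1 pairwise win.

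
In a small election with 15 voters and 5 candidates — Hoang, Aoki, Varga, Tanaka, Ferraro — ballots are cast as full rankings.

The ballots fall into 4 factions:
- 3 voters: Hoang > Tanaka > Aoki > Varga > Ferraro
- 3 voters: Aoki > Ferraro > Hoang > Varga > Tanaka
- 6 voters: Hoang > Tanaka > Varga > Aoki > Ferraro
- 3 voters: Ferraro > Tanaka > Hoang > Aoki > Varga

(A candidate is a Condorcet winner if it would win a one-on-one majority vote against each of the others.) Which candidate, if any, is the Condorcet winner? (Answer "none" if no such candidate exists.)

Check each pair by majority over 15 ballots:
Hoang vs Aoki: Hoang preferred on 3+6+3 = 12 ballots; Hoang wins 12–3.
Hoang vs Varga: 15 to 0, Hoang.
Hoang vs Tanaka: Hoang preferred on 3+3+6 = 12 ballots; Hoang wins 12–3.
Hoang vs Ferraro: Hoang is ranked higher on 3+6 = 9 ballots, Ferraro on 6. Hoang wins 9–6.
Aoki vs Varga: 9 to 6, Aoki.
Aoki vs Tanaka: 3 to 12, Tanaka.
Aoki vs Ferraro: 3+3+6 = 12 for Aoki, 3 for Ferraro — Aoki by 12–3.
Varga vs Tanaka: 3 to 12, Tanaka.
Varga vs Ferraro: 3+6 = 9 for Varga, 6 for Ferraro — Varga by 9–6.
Tanaka vs Ferraro: Tanaka is ranked higher on 3+6 = 9 ballots, Ferraro on 6. Tanaka wins 9–6.
Only Hoang has no losses; Hoang is the Condorcet winner.

Hoang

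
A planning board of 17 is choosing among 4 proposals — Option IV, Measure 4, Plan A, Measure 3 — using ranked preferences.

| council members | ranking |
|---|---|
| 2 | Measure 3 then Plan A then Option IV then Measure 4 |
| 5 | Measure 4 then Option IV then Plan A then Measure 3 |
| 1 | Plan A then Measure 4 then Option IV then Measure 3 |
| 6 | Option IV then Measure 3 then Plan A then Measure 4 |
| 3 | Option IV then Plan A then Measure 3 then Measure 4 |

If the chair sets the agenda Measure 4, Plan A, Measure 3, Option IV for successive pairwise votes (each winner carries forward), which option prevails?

Round 1: Measure 4 vs Plan A — 5–12, Plan A advances.
Round 2: Plan A vs Measure 3 — 9–8, Plan A advances.
Round 3: Plan A vs Option IV — 3–14, Option IV advances.
Option IV survives the agenda.

Option IV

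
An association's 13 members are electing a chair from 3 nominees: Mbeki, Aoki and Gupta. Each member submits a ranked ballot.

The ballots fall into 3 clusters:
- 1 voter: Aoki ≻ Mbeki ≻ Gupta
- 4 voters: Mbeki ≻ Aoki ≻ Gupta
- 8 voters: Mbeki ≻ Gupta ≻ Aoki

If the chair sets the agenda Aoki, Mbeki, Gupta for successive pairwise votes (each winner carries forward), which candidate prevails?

Round 1: Aoki vs Mbeki — 1–12, Mbeki advances.
Round 2: Mbeki vs Gupta — 13–0, Mbeki advances.
Mbeki survives the agenda.

Mbeki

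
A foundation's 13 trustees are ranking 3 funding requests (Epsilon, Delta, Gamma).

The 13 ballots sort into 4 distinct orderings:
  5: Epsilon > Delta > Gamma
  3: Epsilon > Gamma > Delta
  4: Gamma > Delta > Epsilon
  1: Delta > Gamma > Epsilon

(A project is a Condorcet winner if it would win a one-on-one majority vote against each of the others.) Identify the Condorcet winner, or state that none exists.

Head-to-head results (13 reviewers):
Epsilon vs Delta: Epsilon is ranked higher on 5+3 = 8 ballots, Delta on 5. Epsilon wins 8–5.
Epsilon vs Gamma: Epsilon preferred on 5+3 = 8 ballots; Epsilon wins 8–5.
Delta vs Gamma: Gamma wins 7–6.
Epsilon wins every pairwise contest, so Epsilon is the Condorcet winner.

Epsilon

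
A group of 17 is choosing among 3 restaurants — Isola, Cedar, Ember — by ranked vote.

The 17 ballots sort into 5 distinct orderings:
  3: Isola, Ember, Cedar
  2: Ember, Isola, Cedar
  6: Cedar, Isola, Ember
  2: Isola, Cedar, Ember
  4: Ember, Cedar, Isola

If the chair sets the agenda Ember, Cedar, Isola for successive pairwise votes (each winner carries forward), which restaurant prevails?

Isola

Round 1: Ember vs Cedar — 9–8, Ember advances.
Round 2: Ember vs Isola — 6–11, Isola advances.
The agenda winner is Isola.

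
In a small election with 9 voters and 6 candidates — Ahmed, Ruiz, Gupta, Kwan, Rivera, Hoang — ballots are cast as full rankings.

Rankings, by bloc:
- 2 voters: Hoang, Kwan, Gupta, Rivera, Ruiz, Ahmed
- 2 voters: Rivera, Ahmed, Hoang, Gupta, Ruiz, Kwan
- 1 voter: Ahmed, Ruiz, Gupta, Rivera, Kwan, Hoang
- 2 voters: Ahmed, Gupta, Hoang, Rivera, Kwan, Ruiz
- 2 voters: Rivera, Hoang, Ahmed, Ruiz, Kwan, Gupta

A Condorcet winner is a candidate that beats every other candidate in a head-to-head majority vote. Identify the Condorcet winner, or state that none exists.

none

Head-to-head results (9 voters):
Ahmed vs Ruiz: Ahmed preferred on 2+1+2+2 = 7 ballots; Ahmed wins 7–2.
Ahmed–Gupta: Ahmed 7–2.
Ahmed–Kwan: Ahmed 7–2.
Ahmed vs Rivera: Rivera, 6–3.
Ahmed vs Hoang: Ahmed is ranked higher on 2+1+2 = 5 ballots, Hoang on 4. Ahmed wins 5–4.
Ruiz vs Gupta: Ruiz preferred on 1+2 = 3 ballots; Gupta wins 6–3.
Ruiz vs Kwan: 2+1+2 = 5 for Ruiz, 4 for Kwan — Ruiz by 5–4.
Ruiz vs Rivera: Ruiz is ranked higher on 1 ballot, Rivera on 8. Rivera wins 8–1.
Ruiz vs Hoang: Hoang, 8–1.
Gupta vs Kwan: Gupta is ranked higher on 2+1+2 = 5 ballots, Kwan on 4. Gupta wins 5–4.
Gupta vs Rivera: Gupta is ranked higher on 2+1+2 = 5 ballots, Rivera on 4. Gupta wins 5–4.
Gupta vs Hoang: 3 to 6, Hoang.
Kwan vs Rivera: 2 to 7, Rivera.
Kwan–Hoang: Hoang 8–1.
Rivera–Hoang: Rivera 5–4.
No candidate is unbeaten: Ahmed loses to Rivera; Ruiz loses to Ahmed; Gupta loses to Ahmed; Kwan loses to Ahmed; Rivera loses to Gupta; Hoang loses to Ahmed. In particular Ahmed → Gupta → Rivera → Ahmed is a majority cycle — no Condorcet winner exists.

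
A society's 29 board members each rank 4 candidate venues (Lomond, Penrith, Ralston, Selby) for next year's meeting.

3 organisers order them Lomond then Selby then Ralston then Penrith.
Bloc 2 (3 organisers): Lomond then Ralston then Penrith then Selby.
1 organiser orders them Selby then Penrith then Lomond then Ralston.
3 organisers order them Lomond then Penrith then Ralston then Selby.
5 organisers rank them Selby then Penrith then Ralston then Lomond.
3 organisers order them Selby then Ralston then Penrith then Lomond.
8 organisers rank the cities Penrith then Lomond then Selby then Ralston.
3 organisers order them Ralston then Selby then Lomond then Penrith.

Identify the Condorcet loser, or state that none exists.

Ralston

Head-to-head results (29 organisers):
Lomond–Penrith: Penrith 17–12.
Lomond vs Ralston: Lomond preferred on 3+3+1+3+8 = 18 ballots; Lomond wins 18–11.
Lomond vs Selby: 17 to 12, Lomond.
Penrith vs Ralston: Penrith, 17–12.
Penrith vs Selby: Selby wins 15–14.
Ralston–Selby: Selby 20–9.
Ralston is beaten in every head-to-head and is the Condorcet loser.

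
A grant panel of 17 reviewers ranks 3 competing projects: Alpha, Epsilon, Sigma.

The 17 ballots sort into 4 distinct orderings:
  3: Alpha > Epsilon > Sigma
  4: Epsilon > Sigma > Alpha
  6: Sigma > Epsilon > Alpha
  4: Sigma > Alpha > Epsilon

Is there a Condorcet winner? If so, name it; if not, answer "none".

Sigma

Pairwise majorities:
Alpha vs Epsilon: Epsilon wins 10–7.
Alpha vs Sigma: Alpha preferred on 3 ballots; Sigma wins 14–3.
Epsilon vs Sigma: Epsilon preferred on 3+4 = 7 ballots; Sigma wins 10–7.
Sigma beats each of Alpha, Epsilon — Sigma is the Condorcet winner.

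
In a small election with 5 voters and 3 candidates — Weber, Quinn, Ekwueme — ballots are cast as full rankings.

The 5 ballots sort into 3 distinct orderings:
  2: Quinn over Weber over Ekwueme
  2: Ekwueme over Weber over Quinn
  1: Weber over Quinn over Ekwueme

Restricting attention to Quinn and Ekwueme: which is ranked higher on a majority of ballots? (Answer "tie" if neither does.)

Ballots ranking Quinn above Ekwueme: 2 + 1 = 3.
Ballots ranking Ekwueme above Quinn: 5 − 3 = 2.
Quinn wins the head-to-head 3–2.

Quinn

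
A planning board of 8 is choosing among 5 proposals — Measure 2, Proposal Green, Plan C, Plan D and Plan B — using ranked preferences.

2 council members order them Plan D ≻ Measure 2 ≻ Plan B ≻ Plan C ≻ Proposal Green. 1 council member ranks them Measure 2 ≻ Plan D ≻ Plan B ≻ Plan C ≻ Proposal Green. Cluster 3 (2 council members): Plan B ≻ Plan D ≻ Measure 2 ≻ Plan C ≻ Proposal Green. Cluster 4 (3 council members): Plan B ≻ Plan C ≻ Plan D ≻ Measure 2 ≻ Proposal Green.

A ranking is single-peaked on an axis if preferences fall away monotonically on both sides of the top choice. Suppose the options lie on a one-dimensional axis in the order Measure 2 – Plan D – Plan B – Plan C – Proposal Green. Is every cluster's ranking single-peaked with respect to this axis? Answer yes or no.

yes

Axis positions: Measure 2=1, Plan D=2, Plan B=3, Plan C=4, Proposal Green=5.
Cluster 1 (peak Plan D at position 2): ranking walks positions 2-1-3-4-5, expanding outward from the peak — single-peaked.
Cluster 2 (peak Measure 2 at position 1): ranking walks positions 1-2-3-4-5, expanding outward from the peak — single-peaked.
Cluster 3 (peak Plan B at position 3): ranking walks positions 3-2-1-4-5, expanding outward from the peak — single-peaked.
Cluster 4 (peak Plan B at position 3): ranking walks positions 3-4-2-1-5, expanding outward from the peak — single-peaked.
Every ranking is single-peaked on this axis.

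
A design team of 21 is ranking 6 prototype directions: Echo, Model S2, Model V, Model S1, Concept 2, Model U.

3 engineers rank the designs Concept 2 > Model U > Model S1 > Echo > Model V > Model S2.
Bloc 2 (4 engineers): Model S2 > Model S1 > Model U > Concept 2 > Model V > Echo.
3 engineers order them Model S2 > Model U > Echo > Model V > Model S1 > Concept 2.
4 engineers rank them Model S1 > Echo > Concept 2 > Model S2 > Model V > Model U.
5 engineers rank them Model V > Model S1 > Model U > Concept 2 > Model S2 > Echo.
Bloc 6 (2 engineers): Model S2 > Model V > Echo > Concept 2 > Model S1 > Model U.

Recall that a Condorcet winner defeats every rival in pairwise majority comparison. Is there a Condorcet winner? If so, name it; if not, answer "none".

Check each pair by majority over 21 ballots:
Echo vs Model S2: Model S2 wins 14–7.
Echo–Model V: Model V 11–10.
Echo vs Model S1: Model S1, 16–5.
Echo vs Concept 2: Echo preferred on 3+4+2 = 9 ballots; Concept 2 wins 12–9.
Echo vs Model U: Model U wins 15–6.
Model S2 vs Model V: Model S2 is ranked higher on 4+3+4+2 = 13 ballots, Model V on 8. Model S2 wins 13–8.
Model S2 vs Model S1: Model S1, 12–9.
Model S2 vs Concept 2: Model S2 preferred on 4+3+2 = 9 ballots; Concept 2 wins 12–9.
Model S2 vs Model U: 4+3+4+2 = 13 for Model S2, 8 for Model U — Model S2 by 13–8.
Model V vs Model S1: 3+5+2 = 10 for Model V, 11 for Model S1 — Model S1 by 11–10.
Model V vs Concept 2: Model V preferred on 3+5+2 = 10 ballots; Concept 2 wins 11–10.
Model V vs Model U: 11 to 10, Model V.
Model S1 vs Concept 2: Model S1, 16–5.
Model S1 vs Model U: 4+4+5+2 = 15 for Model S1, 6 for Model U — Model S1 by 15–6.
Concept 2 vs Model U: Model U wins 12–9.
Model S1 defeats every rival head-to-head and is the Condorcet winner.

Model S1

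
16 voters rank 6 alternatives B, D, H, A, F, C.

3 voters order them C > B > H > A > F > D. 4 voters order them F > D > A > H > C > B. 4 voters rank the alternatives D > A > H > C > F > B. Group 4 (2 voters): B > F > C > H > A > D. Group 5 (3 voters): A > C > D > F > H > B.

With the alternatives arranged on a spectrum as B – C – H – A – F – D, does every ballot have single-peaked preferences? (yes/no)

Axis positions: B=1, C=2, H=3, A=4, F=5, D=6.
Group 1 (peak C at position 2): ranking walks positions 2-1-3-4-5-6, expanding outward from the peak — single-peaked.
Group 2 (peak F at position 5): ranking walks positions 5-6-4-3-2-1, expanding outward from the peak — single-peaked.
Group 3: ranking walks positions 6-4-3-2-5-1; A is ranked above F even though F lies between A and the peak D on the axis — preferences dip and rise again. Not single-peaked.
Group 4: ranking walks positions 1-5-2-3-4-6; F is ranked above C even though C lies between F and the peak B on the axis — preferences dip and rise again. Not single-peaked.
Group 5: ranking walks positions 4-2-6-5-3-1; C is ranked above H even though H lies between C and the peak A on the axis — preferences dip and rise again. Not single-peaked.
Group 3 violates single-peakedness, so the profile is not single-peaked on this axis.

no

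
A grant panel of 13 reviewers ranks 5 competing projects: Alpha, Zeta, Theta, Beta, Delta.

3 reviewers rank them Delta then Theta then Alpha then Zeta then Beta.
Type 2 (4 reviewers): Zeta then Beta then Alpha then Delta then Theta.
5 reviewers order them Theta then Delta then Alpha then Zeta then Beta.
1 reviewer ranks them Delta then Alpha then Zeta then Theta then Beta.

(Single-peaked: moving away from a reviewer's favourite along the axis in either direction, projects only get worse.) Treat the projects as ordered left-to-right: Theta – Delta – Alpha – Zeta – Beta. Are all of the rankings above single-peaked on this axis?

Axis positions: Theta=1, Delta=2, Alpha=3, Zeta=4, Beta=5.
Type 1 (peak Delta at position 2): ranking walks positions 2-1-3-4-5, expanding outward from the peak — single-peaked.
Type 2 (peak Zeta at position 4): ranking walks positions 4-5-3-2-1, expanding outward from the peak — single-peaked.
Type 3 (peak Theta at position 1): ranking walks positions 1-2-3-4-5, expanding outward from the peak — single-peaked.
Type 4 (peak Delta at position 2): ranking walks positions 2-3-4-1-5, expanding outward from the peak — single-peaked.
Every ranking is single-peaked on this axis.

yes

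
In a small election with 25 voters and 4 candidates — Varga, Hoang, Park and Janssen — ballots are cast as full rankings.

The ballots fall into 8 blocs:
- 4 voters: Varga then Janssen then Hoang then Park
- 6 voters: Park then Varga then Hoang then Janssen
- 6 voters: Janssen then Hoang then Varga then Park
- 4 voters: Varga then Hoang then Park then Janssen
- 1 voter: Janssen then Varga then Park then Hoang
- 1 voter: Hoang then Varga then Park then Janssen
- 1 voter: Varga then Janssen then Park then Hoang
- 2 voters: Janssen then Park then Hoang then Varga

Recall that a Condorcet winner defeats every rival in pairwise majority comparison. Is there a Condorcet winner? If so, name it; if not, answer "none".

Varga

Check each pair by majority over 25 ballots:
Varga vs Hoang: Varga, 16–9.
Varga vs Park: Varga, 17–8.
Varga vs Janssen: 4+6+4+1+1 = 16 for Varga, 9 for Janssen — Varga by 16–9.
Hoang vs Park: Hoang, 15–10.
Hoang vs Janssen: Janssen, 14–11.
Park vs Janssen: Park preferred on 6+4+1 = 11 ballots; Janssen wins 14–11.
Varga wins every pairwise contest, so Varga is the Condorcet winner.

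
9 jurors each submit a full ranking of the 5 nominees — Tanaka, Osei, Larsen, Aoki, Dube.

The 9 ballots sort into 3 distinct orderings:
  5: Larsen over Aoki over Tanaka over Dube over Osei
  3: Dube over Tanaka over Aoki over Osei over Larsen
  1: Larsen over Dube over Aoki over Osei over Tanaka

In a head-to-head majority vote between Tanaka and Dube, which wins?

Tanaka

Ballots ranking Tanaka above Dube: 5.
Ballots ranking Dube above Tanaka: 9 − 5 = 4.
Tanaka wins the head-to-head 5–4.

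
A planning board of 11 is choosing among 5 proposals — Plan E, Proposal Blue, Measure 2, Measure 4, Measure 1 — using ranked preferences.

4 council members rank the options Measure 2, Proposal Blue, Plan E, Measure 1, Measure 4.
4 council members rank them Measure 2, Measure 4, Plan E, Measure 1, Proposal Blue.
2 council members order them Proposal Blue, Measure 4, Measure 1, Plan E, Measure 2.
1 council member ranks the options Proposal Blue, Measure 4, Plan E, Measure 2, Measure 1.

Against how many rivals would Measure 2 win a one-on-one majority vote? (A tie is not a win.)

Measure 2 against each rival (11 council members):
Measure 2 vs Plan E: Measure 2, 8–3.
Measure 2–Proposal Blue: Measure 2 8–3.
Measure 2 vs Measure 4: Measure 2 preferred on 4+4 = 8 ballots; Measure 2 wins 8–3.
Measure 2 vs Measure 1: Measure 2 preferred on 4+4+1 = 9 ballots; Measure 2 wins 9–2.
Measure 2 beats Plan E, Proposal Blue, Measure 4, Measure 1 — 4 pairwise wins.

4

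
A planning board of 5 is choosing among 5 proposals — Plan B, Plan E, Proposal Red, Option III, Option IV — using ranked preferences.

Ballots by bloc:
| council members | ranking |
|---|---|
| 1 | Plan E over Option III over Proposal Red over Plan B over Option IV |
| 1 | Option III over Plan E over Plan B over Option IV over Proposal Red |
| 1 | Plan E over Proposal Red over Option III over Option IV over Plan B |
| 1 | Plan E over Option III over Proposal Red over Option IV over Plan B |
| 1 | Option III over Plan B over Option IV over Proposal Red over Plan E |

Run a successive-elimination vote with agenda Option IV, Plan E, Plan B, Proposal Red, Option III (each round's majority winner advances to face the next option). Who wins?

Plan E

Round 1: Option IV vs Plan E — 1–4, Plan E advances.
Round 2: Plan E vs Plan B — 4–1, Plan E advances.
Round 3: Plan E vs Proposal Red — 4–1, Plan E advances.
Round 4: Plan E vs Option III — 3–2, Plan E advances.
The agenda winner is Plan E.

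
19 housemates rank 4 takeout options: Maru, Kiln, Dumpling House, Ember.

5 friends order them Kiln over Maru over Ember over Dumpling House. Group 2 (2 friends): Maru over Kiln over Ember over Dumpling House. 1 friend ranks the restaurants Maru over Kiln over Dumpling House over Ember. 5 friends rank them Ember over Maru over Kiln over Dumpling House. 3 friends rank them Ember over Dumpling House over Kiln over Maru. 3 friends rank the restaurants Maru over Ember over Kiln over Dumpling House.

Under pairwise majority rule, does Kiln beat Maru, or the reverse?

Maru

Ballots ranking Kiln above Maru: 5 + 3 = 8.
Ballots ranking Maru above Kiln: 19 − 8 = 11.
Maru wins the head-to-head 11–8.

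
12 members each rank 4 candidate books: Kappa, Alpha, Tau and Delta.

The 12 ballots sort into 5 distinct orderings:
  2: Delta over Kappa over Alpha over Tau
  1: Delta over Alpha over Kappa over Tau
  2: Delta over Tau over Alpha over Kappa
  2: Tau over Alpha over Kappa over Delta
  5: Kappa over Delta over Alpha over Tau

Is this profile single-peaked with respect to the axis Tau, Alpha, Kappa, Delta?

Axis positions: Tau=1, Alpha=2, Kappa=3, Delta=4.
Type 1 (peak Delta at position 4): ranking walks positions 4-3-2-1, expanding outward from the peak — single-peaked.
Type 2: ranking walks positions 4-2-3-1; Alpha is ranked above Kappa even though Kappa lies between Alpha and the peak Delta on the axis — preferences dip and rise again. Not single-peaked.
Type 3: ranking walks positions 4-1-2-3; Tau is ranked above Kappa even though Kappa lies between Tau and the peak Delta on the axis — preferences dip and rise again. Not single-peaked.
Type 4 (peak Tau at position 1): ranking walks positions 1-2-3-4, expanding outward from the peak — single-peaked.
Type 5 (peak Kappa at position 3): ranking walks positions 3-4-2-1, expanding outward from the peak — single-peaked.
Type 2 violates single-peakedness, so the profile is not single-peaked on this axis.

no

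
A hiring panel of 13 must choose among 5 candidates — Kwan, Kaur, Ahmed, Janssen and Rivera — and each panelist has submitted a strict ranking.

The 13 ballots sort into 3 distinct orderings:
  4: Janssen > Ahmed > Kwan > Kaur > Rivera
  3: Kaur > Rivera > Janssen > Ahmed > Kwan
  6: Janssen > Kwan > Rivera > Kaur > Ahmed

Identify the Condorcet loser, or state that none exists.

none

Pairwise majorities:
Kwan vs Kaur: Kwan wins 10–3.
Kwan–Ahmed: Ahmed 7–6.
Kwan vs Janssen: Kwan is ranked higher on 0 ballots, Janssen on 13. Janssen wins 13–0.
Kwan vs Rivera: 4+6 = 10 for Kwan, 3 for Rivera — Kwan by 10–3.
Kaur–Ahmed: Kaur 9–4.
Kaur vs Janssen: Kaur preferred on 3 ballots; Janssen wins 10–3.
Kaur vs Rivera: Kaur preferred on 4+3 = 7 ballots; Kaur wins 7–6.
Ahmed–Janssen: Janssen 13–0.
Ahmed vs Rivera: Ahmed preferred on 4 ballots; Rivera wins 9–4.
Janssen vs Rivera: Janssen is ranked higher on 4+6 = 10 ballots, Rivera on 3. Janssen wins 10–3.
No candidate is winless: Kwan beats Kaur; Kaur beats Ahmed; Ahmed beats Kwan; Janssen beats Kwan; Rivera beats Ahmed. There is no Condorcet loser.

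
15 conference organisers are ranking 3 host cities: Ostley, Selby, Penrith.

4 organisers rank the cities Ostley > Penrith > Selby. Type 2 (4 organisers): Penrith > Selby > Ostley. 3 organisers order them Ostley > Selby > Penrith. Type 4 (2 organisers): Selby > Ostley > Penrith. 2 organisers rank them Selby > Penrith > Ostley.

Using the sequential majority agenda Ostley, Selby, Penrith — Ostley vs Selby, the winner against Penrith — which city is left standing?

Round 1: Ostley vs Selby — 7–8, Selby advances.
Round 2: Selby vs Penrith — 7–8, Penrith advances.
The agenda winner is Penrith.

Penrith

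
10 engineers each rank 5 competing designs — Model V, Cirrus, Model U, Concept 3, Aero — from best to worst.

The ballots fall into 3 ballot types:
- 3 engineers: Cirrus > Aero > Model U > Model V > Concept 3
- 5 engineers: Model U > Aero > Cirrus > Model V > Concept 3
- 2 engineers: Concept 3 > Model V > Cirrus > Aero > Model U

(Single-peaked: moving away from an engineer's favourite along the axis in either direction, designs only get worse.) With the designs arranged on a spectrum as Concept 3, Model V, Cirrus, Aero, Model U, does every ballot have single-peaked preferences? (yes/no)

Axis positions: Concept 3=1, Model V=2, Cirrus=3, Aero=4, Model U=5.
Ballot type 1 (peak Cirrus at position 3): ranking walks positions 3-4-5-2-1, expanding outward from the peak — single-peaked.
Ballot type 2 (peak Model U at position 5): ranking walks positions 5-4-3-2-1, expanding outward from the peak — single-peaked.
Ballot type 3 (peak Concept 3 at position 1): ranking walks positions 1-2-3-4-5, expanding outward from the peak — single-peaked.
Every ranking is single-peaked on this axis.

yes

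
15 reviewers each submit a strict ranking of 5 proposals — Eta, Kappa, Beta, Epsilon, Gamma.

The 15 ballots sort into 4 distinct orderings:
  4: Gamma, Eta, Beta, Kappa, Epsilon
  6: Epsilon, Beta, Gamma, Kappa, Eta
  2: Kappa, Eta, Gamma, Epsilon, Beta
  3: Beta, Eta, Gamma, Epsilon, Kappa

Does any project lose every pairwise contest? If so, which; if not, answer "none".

Pairwise majorities:
Eta vs Kappa: Kappa wins 8–7.
Eta vs Beta: Beta wins 9–6.
Eta vs Epsilon: Eta is ranked higher on 4+2+3 = 9 ballots, Epsilon on 6. Eta wins 9–6.
Eta vs Gamma: Gamma wins 10–5.
Kappa vs Beta: 2 to 13, Beta.
Kappa vs Epsilon: Epsilon wins 9–6.
Kappa vs Gamma: Gamma wins 13–2.
Beta vs Epsilon: Beta preferred on 4+3 = 7 ballots; Epsilon wins 8–7.
Beta–Gamma: Beta 9–6.
Epsilon vs Gamma: Epsilon is ranked higher on 6 ballots, Gamma on 9. Gamma wins 9–6.
Every project wins at least one matchup (Eta beats Epsilon; Kappa beats Eta; Beta beats Eta; Epsilon beats Kappa; Gamma beats Eta), so there is no Condorcet loser.

none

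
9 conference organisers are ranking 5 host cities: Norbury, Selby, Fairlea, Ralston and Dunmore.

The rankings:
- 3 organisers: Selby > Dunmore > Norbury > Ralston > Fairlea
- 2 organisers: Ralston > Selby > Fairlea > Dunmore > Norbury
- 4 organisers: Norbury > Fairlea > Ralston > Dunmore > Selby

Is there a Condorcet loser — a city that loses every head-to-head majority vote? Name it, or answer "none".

Pairwise majorities:
Norbury vs Selby: Norbury preferred on 4 ballots; Selby wins 5–4.
Norbury vs Fairlea: Norbury wins 7–2.
Norbury–Ralston: Norbury 7–2.
Norbury vs Dunmore: 4 to 5, Dunmore.
Selby vs Fairlea: Selby, 5–4.
Selby–Ralston: Ralston 6–3.
Selby vs Dunmore: Selby preferred on 3+2 = 5 ballots; Selby wins 5–4.
Fairlea vs Ralston: Ralston wins 5–4.
Fairlea vs Dunmore: Fairlea wins 6–3.
Ralston–Dunmore: Ralston 6–3.
No city is winless: Norbury beats Fairlea; Selby beats Norbury; Fairlea beats Dunmore; Ralston beats Selby; Dunmore beats Norbury. There is no Condorcet loser.

none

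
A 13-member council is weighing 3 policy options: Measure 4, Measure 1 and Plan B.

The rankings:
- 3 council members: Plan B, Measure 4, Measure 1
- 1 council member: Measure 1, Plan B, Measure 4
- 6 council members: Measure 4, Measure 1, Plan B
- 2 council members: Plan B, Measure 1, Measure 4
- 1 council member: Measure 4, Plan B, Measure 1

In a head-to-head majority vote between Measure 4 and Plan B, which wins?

Ballots ranking Measure 4 above Plan B: 6 + 1 = 7.
Ballots ranking Plan B above Measure 4: 13 − 7 = 6.
Measure 4 wins the head-to-head 7–6.

Measure 4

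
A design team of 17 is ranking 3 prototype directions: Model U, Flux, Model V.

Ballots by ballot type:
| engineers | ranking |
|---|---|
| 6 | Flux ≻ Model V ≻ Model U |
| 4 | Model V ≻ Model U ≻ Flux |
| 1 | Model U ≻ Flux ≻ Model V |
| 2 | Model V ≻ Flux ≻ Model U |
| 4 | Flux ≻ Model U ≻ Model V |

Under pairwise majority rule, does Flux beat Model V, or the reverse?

Flux

Ballots ranking Flux above Model V: 6 + 1 + 4 = 11.
Ballots ranking Model V above Flux: 17 − 11 = 6.
Flux wins the head-to-head 11–6.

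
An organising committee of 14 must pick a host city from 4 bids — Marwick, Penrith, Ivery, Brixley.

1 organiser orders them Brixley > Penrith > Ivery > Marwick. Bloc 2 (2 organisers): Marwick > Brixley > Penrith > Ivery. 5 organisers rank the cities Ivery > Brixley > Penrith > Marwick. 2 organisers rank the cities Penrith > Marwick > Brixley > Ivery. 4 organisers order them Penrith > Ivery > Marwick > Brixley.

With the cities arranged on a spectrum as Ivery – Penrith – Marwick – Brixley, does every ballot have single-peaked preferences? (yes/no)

Axis positions: Ivery=1, Penrith=2, Marwick=3, Brixley=4.
Bloc 1: ranking walks positions 4-2-1-3; Penrith is ranked above Marwick even though Marwick lies between Penrith and the peak Brixley on the axis — preferences dip and rise again. Not single-peaked.
Bloc 2 (peak Marwick at position 3): ranking walks positions 3-4-2-1, expanding outward from the peak — single-peaked.
Bloc 3: ranking walks positions 1-4-2-3; Brixley is ranked above Penrith even though Penrith lies between Brixley and the peak Ivery on the axis — preferences dip and rise again. Not single-peaked.
Bloc 4 (peak Penrith at position 2): ranking walks positions 2-3-4-1, expanding outward from the peak — single-peaked.
Bloc 5 (peak Penrith at position 2): ranking walks positions 2-1-3-4, expanding outward from the peak — single-peaked.
Bloc 1 violates single-peakedness, so the profile is not single-peaked on this axis.

no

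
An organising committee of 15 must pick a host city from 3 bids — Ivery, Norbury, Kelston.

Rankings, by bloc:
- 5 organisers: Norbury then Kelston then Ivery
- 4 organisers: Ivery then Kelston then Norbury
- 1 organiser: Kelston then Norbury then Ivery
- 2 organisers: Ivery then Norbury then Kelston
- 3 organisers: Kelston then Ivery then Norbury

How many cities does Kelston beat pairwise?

2

Kelston against each rival (15 organisers):
Kelston vs Ivery: Kelston is ranked higher on 5+1+3 = 9 ballots, Ivery on 6. Kelston wins 9–6.
Kelston vs Norbury: 8 to 7, Kelston.
Kelston beats Ivery, Norbury — 2 pairwise wins.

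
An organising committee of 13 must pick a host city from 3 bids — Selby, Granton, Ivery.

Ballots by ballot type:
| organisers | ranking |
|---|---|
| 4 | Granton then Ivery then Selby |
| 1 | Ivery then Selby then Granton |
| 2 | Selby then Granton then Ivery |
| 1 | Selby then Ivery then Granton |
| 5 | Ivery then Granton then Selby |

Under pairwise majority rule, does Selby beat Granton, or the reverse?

Granton

Ballots ranking Selby above Granton: 1 + 2 + 1 = 4.
Ballots ranking Granton above Selby: 13 − 4 = 9.
Granton wins the head-to-head 9–4.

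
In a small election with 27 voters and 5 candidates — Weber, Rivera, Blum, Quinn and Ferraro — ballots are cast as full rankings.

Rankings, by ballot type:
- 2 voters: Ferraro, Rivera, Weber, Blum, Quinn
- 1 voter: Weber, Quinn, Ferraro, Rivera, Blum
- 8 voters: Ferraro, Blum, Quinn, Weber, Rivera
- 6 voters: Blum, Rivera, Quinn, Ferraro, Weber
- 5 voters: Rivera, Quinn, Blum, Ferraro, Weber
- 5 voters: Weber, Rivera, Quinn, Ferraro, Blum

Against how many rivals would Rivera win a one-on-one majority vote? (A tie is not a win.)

Rivera against each rival (27 voters):
Rivera vs Weber: Rivera is ranked higher on 2+6+5 = 13 ballots, Weber on 14. Weber wins 14–13.
Rivera vs Blum: Rivera preferred on 2+1+5+5 = 13 ballots; Blum wins 14–13.
Rivera vs Quinn: Rivera preferred on 2+6+5+5 = 18 ballots; Rivera wins 18–9.
Rivera vs Ferraro: 6+5+5 = 16 for Rivera, 11 for Ferraro — Rivera by 16–11.
Rivera beats Quinn, Ferraro; loses to Weber, Blum — 2 pairwise wins.

2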